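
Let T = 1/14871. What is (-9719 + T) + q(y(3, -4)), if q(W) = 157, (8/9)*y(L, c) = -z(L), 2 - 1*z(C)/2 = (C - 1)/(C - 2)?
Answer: -142196501/14871 ≈ -9562.0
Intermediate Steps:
T = 1/14871 ≈ 6.7245e-5
z(C) = 4 - 2*(-1 + C)/(-2 + C) (z(C) = 4 - 2*(C - 1)/(C - 2) = 4 - 2*(-1 + C)/(-2 + C))
y(L, c) = -9*(-3 + L)/(4*(-2 + L)) (y(L, c) = 9*(-2*(-3 + L)/(-2 + L))/8 = -9*(-3 + L)/(4*(-2 + L)))
(-9719 + T) + q(y(3, -4)) = (-9719 + 1/14871) + 157 = -144531248/14871 + 157 = -142196501/14871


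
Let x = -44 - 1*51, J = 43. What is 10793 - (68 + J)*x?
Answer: 21338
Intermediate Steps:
x = -95 (x = -44 - 51 = -95)
10793 - (68 + J)*x = 10793 - (68 + 43)*(-95) = 10793 - 111*(-95) = 10793 - 1*(-10545) = 10793 + 10545 = 21338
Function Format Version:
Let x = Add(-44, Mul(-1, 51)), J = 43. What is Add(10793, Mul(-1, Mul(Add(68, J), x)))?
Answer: 21338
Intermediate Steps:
x = -95 (x = Add(-44, -51) = -95)
Add(10793, Mul(-1, Mul(Add(68, J), x))) = Add(10793, Mul(-1, Mul(Add(68, 43), -95))) = Add(10793, Mul(-1, Mul(111, -95))) = Add(10793, Mul(-1, -10545)) = Add(10793, 10545) = 21338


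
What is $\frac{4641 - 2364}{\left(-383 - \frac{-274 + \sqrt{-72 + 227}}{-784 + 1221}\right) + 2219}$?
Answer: $\frac{798632297694}{644176391081} + \frac{995049 \sqrt{155}}{644176391081} \approx 1.2398$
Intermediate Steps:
$\frac{4641 - 2364}{\left(-383 - \frac{-274 + \sqrt{-72 + 227}}{-784 + 1221}\right) + 2219} = \frac{2277}{\left(-383 - \frac{-274 + \sqrt{155}}{437}\right) + 2219} = \frac{2277}{\left(-383 - \left(-274 + \sqrt{155}\right) \frac{1}{437}\right) + 2219} = \frac{2277}{\left(-383 - \left(- \frac{274}{437} + \frac{\sqrt{155}}{437}\right)\right) + 2219} = \frac{2277}{\left(-383 + \left(\frac{274}{437} - \frac{\sqrt{155}}{437}\right)\right) + 2219} = \frac{2277}{\left(- \frac{167097}{437} - \frac{\sqrt{155}}{437}\right) + 2219} = \frac{2277}{\frac{802606}{437} - \frac{\sqrt{155}}{437}}$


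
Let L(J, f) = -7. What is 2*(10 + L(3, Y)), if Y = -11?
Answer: 6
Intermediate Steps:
2*(10 + L(3, Y)) = 2*(10 - 7) = 2*3 = 6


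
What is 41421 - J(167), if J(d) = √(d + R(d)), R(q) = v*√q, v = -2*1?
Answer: 41421 - √(167 - 2*√167) ≈ 41409.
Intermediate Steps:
v = -2
R(q) = -2*√q
J(d) = √(d - 2*√d)
41421 - J(167) = 41421 - √(167 - 2*√167)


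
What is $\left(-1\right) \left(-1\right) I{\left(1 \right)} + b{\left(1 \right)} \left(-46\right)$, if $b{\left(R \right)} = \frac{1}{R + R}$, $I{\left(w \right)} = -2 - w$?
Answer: $-26$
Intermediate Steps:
$b{\left(R \right)} = \frac{1}{2 R}$
$\left(-1\right) \left(-1\right) I{\left(1 \right)} + b{\left(1 \right)} \left(-46\right) = \left(-1\right) \left(-1\right) \left(-2 - 1\right) + \frac{1}{2 \cdot 1} \left(-46\right) = 1 \left(-2 - 1\right) + \frac{1}{2} \cdot 1 \left(-46\right) = 1 \left(-3\right) + \frac{1}{2} \left(-46\right) = -3 - 23 = -26$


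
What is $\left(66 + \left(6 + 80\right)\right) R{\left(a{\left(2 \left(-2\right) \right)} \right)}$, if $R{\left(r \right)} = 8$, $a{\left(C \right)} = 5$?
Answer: $1216$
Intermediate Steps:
$\left(66 + \left(6 + 80\right)\right) R{\left(a{\left(2 \left(-2\right) \right)} \right)} = \left(66 + \left(6 + 80\right)\right) 8 = \left(66 + 86\right) 8 = 152 \cdot 8 = 1216$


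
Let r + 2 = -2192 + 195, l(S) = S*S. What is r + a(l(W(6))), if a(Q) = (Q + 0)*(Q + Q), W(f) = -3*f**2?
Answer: 272095793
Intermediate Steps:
l(S) = S**2
r = -1999 (r = -2 + (-2192 + 195) = -2 - 1997 = -1999)
a(Q) = 2*Q**2 (a(Q) = Q*(2*Q) = 2*Q**2)
r + a(l(W(6))) = -1999 + 2*((-3*6**2)**2)**2 = -1999 + 2*((-3*36)**2)**2 = -1999 + 2*((-108)**2)**2 = -1999 + 2*11664**2 = -1999 + 2*136048896 = -1999 + 272097792 = 272095793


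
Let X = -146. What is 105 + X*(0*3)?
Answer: 105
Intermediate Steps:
105 + X*(0*3) = 105 - 0*3 = 105 - 146*0 = 105 + 0 = 105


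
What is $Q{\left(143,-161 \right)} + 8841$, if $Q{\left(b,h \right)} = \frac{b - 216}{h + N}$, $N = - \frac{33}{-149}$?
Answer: $\frac{211805873}{23956} \approx 8841.5$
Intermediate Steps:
$N = \frac{33}{149}$ ($N = \left(-33\right) \left(- \frac{1}{149}\right) = \frac{33}{149} \approx 0.22148$)
$Q{\left(b,h \right)} = \frac{-216 + b}{\frac{33}{149} + h}$ ($Q{\left(b,h \right)} = \frac{b - 216}{h + \frac{33}{149}} = \frac{-216 + b}{\frac{33}{149} + h}$)
$Q{\left(143,-161 \right)} + 8841 = \frac{149 \left(-216 + 143\right)}{33 + 149 \left(-161\right)} + 8841 = 149 \frac{1}{33 - 23989} \left(-73\right) + 8841 = 149 \frac{1}{-23956} \left(-73\right) + 8841 = 149 \left(- \frac{1}{23956}\right) \left(-73\right) + 8841 = \frac{10877}{23956} + 8841 = \frac{211805873}{23956}$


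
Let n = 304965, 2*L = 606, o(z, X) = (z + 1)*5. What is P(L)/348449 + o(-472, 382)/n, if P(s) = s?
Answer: -48546200/7084316619 ≈ -0.0068526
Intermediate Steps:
o(z, X) = 5 + 5*z (o(z, X) = (1 + z)*5 = 5 + 5*z)
L = 303 (L = (½)*606 = 303)
P(L)/348449 + o(-472, 382)/n = 303/348449 + (5 + 5*(-472))/304965 = 303*(1/348449) + (5 - 2360)*(1/304965) = 303/348449 - 2355*1/304965 = 303/348449 - 157/20331 = -48546200/7084316619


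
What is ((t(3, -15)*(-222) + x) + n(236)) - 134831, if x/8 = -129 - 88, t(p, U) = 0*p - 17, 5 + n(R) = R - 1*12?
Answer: -132574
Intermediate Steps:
n(R) = -17 + R (n(R) = -5 + (R - 1*12) = -5 + (R - 12) = -5 + (-12 + R) = -17 + R)
t(p, U) = -17 (t(p, U) = 0 - 17 = -17)
x = -1736 (x = 8*(-129 - 88) = 8*(-217) = -1736)
((t(3, -15)*(-222) + x) + n(236)) - 134831 = ((-17*(-222) - 1736) + (-17 + 236)) - 134831 = ((3774 - 1736) + 219) - 134831 = (2038 + 219) - 134831 = 2257 - 134831 = -132574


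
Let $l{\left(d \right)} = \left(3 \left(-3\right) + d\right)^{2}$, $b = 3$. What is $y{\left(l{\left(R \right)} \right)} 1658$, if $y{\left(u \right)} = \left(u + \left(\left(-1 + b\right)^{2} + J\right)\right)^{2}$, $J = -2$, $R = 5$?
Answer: $537192$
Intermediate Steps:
$l{\left(d \right)} = \left(-9 + d\right)^{2}$
$y{\left(u \right)} = \left(2 + u\right)^{2}$ ($y{\left(u \right)} = \left(u - \left(2 - \left(-1 + 3\right)^{2}\right)\right)^{2} = \left(u - \left(2 - 2^{2}\right)\right)^{2} = \left(u + \left(4 - 2\right)\right)^{2} = \left(u + 2\right)^{2} = \left(2 + u\right)^{2}$)
$y{\left(l{\left(R \right)} \right)} 1658 = \left(2 + \left(-9 + 5\right)^{2}\right)^{2} \cdot 1658 = \left(2 + \left(-4\right)^{2}\right)^{2} \cdot 1658 = \left(2 + 16\right)^{2} \cdot 1658 = 18^{2} \cdot 1658 = 324 \cdot 1658 = 537192$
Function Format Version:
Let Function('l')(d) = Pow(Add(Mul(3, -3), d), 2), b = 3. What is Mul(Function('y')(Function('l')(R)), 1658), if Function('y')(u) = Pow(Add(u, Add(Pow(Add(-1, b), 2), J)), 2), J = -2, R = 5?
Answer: 537192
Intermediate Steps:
Function('l')(d) = Pow(Add(-9, d), 2)
Function('y')(u) = Pow(Add(2, u), 2) (Function('y')(u) = Pow(Add(u, Add(Pow(Add(-1, 3), 2), -2)), 2) = Pow(Add(u, Add(Pow(2, 2), -2)), 2) = Pow(Add(u, Add(4, -2)), 2) = Pow(Add(u, 2), 2) = Pow(Add(2, u), 2))
Mul(Function('y')(Function('l')(R)), 1658) = Mul(Pow(Add(2, Pow(Add(-9, 5), 2)), 2), 1658) = Mul(Pow(Add(2, Pow(-4, 2)), 2), 1658) = Mul(Pow(Add(2, 16), 2), 1658) = Mul(Pow(18, 2), 1658) = Mul(324, 1658) = 537192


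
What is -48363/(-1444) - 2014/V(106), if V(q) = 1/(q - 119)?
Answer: 37855171/1444 ≈ 26216.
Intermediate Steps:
V(q) = 1/(-119 + q)
-48363/(-1444) - 2014/V(106) = -48363/(-1444) - 2014/(1/(-119 + 106)) = -48363*(-1/1444) - 2014/(1/(-13)) = 48363/1444 - 2014/(-1/13) = 48363/1444 - 2014*(-13) = 48363/1444 + 26182 = 37855171/1444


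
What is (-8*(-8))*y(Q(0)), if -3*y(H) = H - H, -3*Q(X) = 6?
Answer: 0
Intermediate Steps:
Q(X) = -2 (Q(X) = -⅓*6 = -2)
y(H) = 0 (y(H) = -(H - H)/3 = -⅓*0 = 0)
(-8*(-8))*y(Q(0)) = -8*(-8)*0 = 64*0 = 0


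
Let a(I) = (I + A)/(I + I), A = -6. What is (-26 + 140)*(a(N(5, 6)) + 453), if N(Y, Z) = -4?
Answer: 103569/2 ≈ 51785.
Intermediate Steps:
a(I) = (-6 + I)/(2*I) (a(I) = (I - 6)/(I + I) = (-6 + I)/((2*I)) = (-6 + I)*(1/(2*I)) = (-6 + I)/(2*I))
(-26 + 140)*(a(N(5, 6)) + 453) = (-26 + 140)*((1/2)*(-6 - 4)/(-4) + 453) = 114*((1/2)*(-1/4)*(-10) + 453) = 114*(5/4 + 453) = 114*(1817/4) = 103569/2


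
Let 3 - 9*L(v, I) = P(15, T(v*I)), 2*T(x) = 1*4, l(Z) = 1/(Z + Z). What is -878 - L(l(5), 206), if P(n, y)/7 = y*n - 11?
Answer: -7772/9 ≈ -863.56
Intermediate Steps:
l(Z) = 1/(2*Z)
T(x) = 2 (T(x) = (1*4)/2 = (½)*4 = 2)
P(n, y) = -77 + 7*n*y (P(n, y) = 7*(y*n - 11) = 7*(n*y - 11) = 7*(-11 + n*y) = -77 + 7*n*y)
L(v, I) = -130/9 (L(v, I) = ⅓ - (-77 + 7*15*2)/9 = ⅓ - (-77 + 210)/9 = ⅓ - ⅑*133 = ⅓ - 133/9 = -130/9)
-878 - L(l(5), 206) = -878 - 1*(-130/9) = -878 + 130/9 = -7772/9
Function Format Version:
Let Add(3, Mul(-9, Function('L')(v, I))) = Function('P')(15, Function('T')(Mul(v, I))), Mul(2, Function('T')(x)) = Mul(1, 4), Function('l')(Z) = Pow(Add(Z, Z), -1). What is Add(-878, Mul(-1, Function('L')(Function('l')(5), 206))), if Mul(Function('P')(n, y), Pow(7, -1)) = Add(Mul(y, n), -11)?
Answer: Rational(-7772, 9) ≈ -863.56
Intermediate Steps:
Function('l')(Z) = Mul(Rational(1, 2), Pow(Z, -1)) (Function('l')(Z) = Pow(Mul(2, Z), -1) = Mul(Rational(1, 2), Pow(Z, -1)))
Function('T')(x) = 2 (Function('T')(x) = Mul(Rational(1, 2), Mul(1, 4)) = Mul(Rational(1, 2), 4) = 2)
Function('P')(n, y) = Add(-77, Mul(7, n, y)) (Function('P')(n, y) = Mul(7, Add(Mul(y, n), -11)) = Mul(7, Add(Mul(n, y), -11)) = Mul(7, Add(-11, Mul(n, y))) = Add(-77, Mul(7, n, y)))
Function('L')(v, I) = Rational(-130, 9) (Function('L')(v, I) = Add(Rational(1, 3), Mul(Rational(-1, 9), Add(-77, Mul(7, 15, 2)))) = Add(Rational(1, 3), Mul(Rational(-1, 9), Add(-77, 210))) = Add(Rational(1, 3), Mul(Rational(-1, 9), 133)) = Add(Rational(1, 3), Rational(-133, 9)) = Rational(-130, 9))
Add(-878, Mul(-1, Function('L')(Function('l')(5), 206))) = Add(-878, Mul(-1, Rational(-130, 9))) = Add(-878, Rational(130, 9)) = Rational(-7772, 9)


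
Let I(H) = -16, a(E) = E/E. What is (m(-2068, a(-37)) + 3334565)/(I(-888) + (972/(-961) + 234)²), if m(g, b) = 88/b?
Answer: 3079622073213/50117329268 ≈ 61.448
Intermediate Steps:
a(E) = 1
(m(-2068, a(-37)) + 3334565)/(I(-888) + (972/(-961) + 234)²) = (88/1 + 3334565)/(-16 + (972/(-961) + 234)²) = (88*1 + 3334565)/(-16 + (972*(-1/961) + 234)²) = (88 + 3334565)/(-16 + (-972/961 + 234)²) = 3334653/(-16 + (223902/961)²) = 3334653/(-16 + 50132105604/923521) = 3334653/(50117329268/923521) = 3334653*(923521/50117329268) = 3079622073213/50117329268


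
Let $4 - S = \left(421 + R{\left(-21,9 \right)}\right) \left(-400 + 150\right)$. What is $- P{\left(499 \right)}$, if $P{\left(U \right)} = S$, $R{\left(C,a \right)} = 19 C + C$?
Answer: $-254$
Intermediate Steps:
$R{\left(C,a \right)} = 20 C$
$S = 254$ ($S = 4 - \left(421 + 20 \left(-21\right)\right) \left(-400 + 150\right) = 4 - \left(421 - 420\right) \left(-250\right) = 4 - 1 \left(-250\right) = 4 - -250 = 4 + 250 = 254$)
$P{\left(U \right)} = 254$
$- P{\left(499 \right)} = \left(-1\right) 254 = -254$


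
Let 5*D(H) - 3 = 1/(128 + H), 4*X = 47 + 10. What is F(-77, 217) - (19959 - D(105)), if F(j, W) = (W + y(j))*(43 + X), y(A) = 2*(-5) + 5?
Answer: -1822386/233 ≈ -7821.4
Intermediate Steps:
y(A) = -5 (y(A) = -10 + 5 = -5)
X = 57/4 (X = (47 + 10)/4 = (¼)*57 = 57/4 ≈ 14.250)
F(j, W) = -1145/4 + 229*W/4 (F(j, W) = (W - 5)*(43 + 57/4) = (-5 + W)*(229/4) = -1145/4 + 229*W/4)
D(H) = ⅗ + 1/(5*(128 + H))
F(-77, 217) - (19959 - D(105)) = (-1145/4 + (229/4)*217) - (19959 - (385 + 3*105)/(5*(128 + 105))) = (-1145/4 + 49693/4) - (19959 - (385 + 315)/(5*233)) = 12137 - (19959 - 700/(5*233)) = 12137 - (19959 - 1*140/233) = 12137 - (19959 - 140/233) = 12137 - 1*4650307/233 = 12137 - 4650307/233 = -1822386/233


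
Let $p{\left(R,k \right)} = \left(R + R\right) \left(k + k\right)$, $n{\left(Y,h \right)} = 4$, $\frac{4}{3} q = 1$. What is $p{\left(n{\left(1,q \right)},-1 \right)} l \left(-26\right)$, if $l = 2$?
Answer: $832$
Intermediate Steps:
$q = \frac{3}{4}$ ($q = \frac{3}{4} \cdot 1 = \frac{3}{4} \approx 0.75$)
$p{\left(R,k \right)} = 4 R k$ ($p{\left(R,k \right)} = 2 R 2 k = 4 R k$)
$p{\left(n{\left(1,q \right)},-1 \right)} l \left(-26\right) = 4 \cdot 4 \left(-1\right) 2 \left(-26\right) = \left(-16\right) 2 \left(-26\right) = \left(-32\right) \left(-26\right) = 832$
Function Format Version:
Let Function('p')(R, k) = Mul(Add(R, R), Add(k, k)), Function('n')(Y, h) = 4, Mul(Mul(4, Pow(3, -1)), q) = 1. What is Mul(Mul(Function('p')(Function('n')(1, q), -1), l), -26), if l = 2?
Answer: 832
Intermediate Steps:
q = Rational(3, 4) (q = Mul(Rational(3, 4), 1) = Rational(3, 4) ≈ 0.75000)
Function('p')(R, k) = Mul(4, R, k) (Function('p')(R, k) = Mul(Mul(2, R), Mul(2, k)) = Mul(4, R, k))
Mul(Mul(Function('p')(Function('n')(1, q), -1), l), -26) = Mul(Mul(Mul(4, 4, -1), 2), -26) = Mul(Mul(-16, 2), -26) = Mul(-32, -26) = 832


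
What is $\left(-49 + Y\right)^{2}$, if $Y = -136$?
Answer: $34225$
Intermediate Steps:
$\left(-49 + Y\right)^{2} = \left(-49 - 136\right)^{2} = \left(-185\right)^{2} = 34225$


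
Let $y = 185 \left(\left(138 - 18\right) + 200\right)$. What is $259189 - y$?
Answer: $199989$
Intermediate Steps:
$y = 59200$ ($y = 185 \left(120 + 200\right) = 185 \cdot 320 = 59200$)
$259189 - y = 259189 - 59200 = 199989$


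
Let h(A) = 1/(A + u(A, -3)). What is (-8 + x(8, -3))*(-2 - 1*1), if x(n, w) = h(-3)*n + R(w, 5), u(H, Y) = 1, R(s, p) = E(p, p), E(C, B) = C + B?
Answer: 6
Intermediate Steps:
E(C, B) = B + C
R(s, p) = 2*p (R(s, p) = p + p = 2*p)
h(A) = 1/(1 + A) (h(A) = 1/(A + 1) = 1/(1 + A))
x(n, w) = 10 - n/2 (x(n, w) = n/(1 - 3) + 2*5 = n/(-2) + 10 = -n/2 + 10 = 10 - n/2)
(-8 + x(8, -3))*(-2 - 1*1) = (-8 + (10 - 1/2*8))*(-2 - 1*1) = (-8 + (10 - 4))*(-2 - 1) = (-8 + 6)*(-3) = -2*(-3) = 6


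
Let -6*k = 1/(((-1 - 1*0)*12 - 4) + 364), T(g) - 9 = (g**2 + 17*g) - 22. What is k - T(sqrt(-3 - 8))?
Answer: 50111/2088 - 17*I*sqrt(11) ≈ 24.0 - 56.383*I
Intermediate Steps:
T(g) = -13 + g**2 + 17*g (T(g) = 9 + ((g**2 + 17*g) - 22) = 9 + (-22 + g**2 + 17*g) = -13 + g**2 + 17*g)
k = -1/2088 (k = -1/(6*(((-1 - 1*0)*12 - 4) + 364)) = -1/(6*(((-1 + 0)*12 - 4) + 364)) = -1/(6*((-1*12 - 4) + 364)) = -1/(6*((-12 - 4) + 364)) = -1/(6*(-16 + 364)) = -1/6/348 = -1/6*1/348 = -1/2088 ≈ -0.00047893)
k - T(sqrt(-3 - 8)) = -1/2088 - (-13 + (sqrt(-3 - 8))**2 + 17*sqrt(-3 - 8)) = -1/2088 - (-13 + (sqrt(-11))**2 + 17*sqrt(-11)) = -1/2088 - (-13 + (I*sqrt(11))**2 + 17*(I*sqrt(11))) = -1/2088 - (-13 - 11 + 17*I*sqrt(11)) = -1/2088 - (-24 + 17*I*sqrt(11)) = -1/2088 + (24 - 17*I*sqrt(11)) = 50111/2088 - 17*I*sqrt(11)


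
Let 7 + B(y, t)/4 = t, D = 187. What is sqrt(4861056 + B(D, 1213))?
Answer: 2*sqrt(1216470) ≈ 2205.9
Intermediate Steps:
B(y, t) = -28 + 4*t
sqrt(4861056 + B(D, 1213)) = sqrt(4861056 + (-28 + 4*1213)) = sqrt(4861056 + (-28 + 4852)) = sqrt(4861056 + 4824) = sqrt(4865880) = 2*sqrt(1216470)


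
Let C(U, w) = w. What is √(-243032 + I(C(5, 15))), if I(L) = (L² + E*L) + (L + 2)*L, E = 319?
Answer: I*√237767 ≈ 487.61*I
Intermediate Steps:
I(L) = L² + 319*L + L*(2 + L) (I(L) = (L² + 319*L) + (L + 2)*L = (L² + 319*L) + (2 + L)*L = (L² + 319*L) + L*(2 + L) = L² + 319*L + L*(2 + L))
√(-243032 + I(C(5, 15))) = √(-243032 + 15*(321 + 2*15)) = √(-243032 + 15*(321 + 30)) = √(-243032 + 15*351) = √(-243032 + 5265) = √(-237767) = I*√237767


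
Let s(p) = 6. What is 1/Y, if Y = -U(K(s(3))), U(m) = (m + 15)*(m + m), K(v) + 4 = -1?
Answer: 1/100 ≈ 0.010000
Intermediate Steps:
K(v) = -5 (K(v) = -4 - 1 = -5)
U(m) = 2*m*(15 + m) (U(m) = (15 + m)*(2*m) = 2*m*(15 + m))
Y = 100 (Y = -2*(-5)*(15 - 5) = -2*(-5)*10 = -1*(-100) = 100)
1/Y = 1/100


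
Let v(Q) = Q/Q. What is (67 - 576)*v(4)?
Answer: -509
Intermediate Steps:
v(Q) = 1
(67 - 576)*v(4) = (67 - 576)*1 = -509*1 = -509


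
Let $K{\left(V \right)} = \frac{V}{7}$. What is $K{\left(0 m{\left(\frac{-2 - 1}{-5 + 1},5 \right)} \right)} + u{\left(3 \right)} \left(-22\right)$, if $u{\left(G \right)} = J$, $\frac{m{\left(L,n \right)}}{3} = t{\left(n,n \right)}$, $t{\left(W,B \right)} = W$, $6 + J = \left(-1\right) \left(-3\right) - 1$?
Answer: $88$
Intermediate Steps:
$J = -4$ ($J = -6 - -2 = -6 + \left(3 - 1\right) = -6 + 2 = -4$)
$m{\left(L,n \right)} = 3 n$
$u{\left(G \right)} = -4$
$K{\left(V \right)} = \frac{V}{7}$ ($K{\left(V \right)} = V \frac{1}{7} = \frac{V}{7}$)
$K{\left(0 m{\left(\frac{-2 - 1}{-5 + 1},5 \right)} \right)} + u{\left(3 \right)} \left(-22\right) = \frac{0 \cdot 3 \cdot 5}{7} - -88 = \frac{0 \cdot 15}{7} + 88 = \frac{1}{7} \cdot 0 + 88 = 0 + 88 = 88$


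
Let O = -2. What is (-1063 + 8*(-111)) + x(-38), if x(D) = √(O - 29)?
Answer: -1951 + I*√31 ≈ -1951.0 + 5.5678*I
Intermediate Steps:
x(D) = I*√31 (x(D) = √(-2 - 29) = √(-31) = I*√31)
(-1063 + 8*(-111)) + x(-38) = (-1063 + 8*(-111)) + I*√31 = (-1063 - 888) + I*√31 = -1951 + I*√31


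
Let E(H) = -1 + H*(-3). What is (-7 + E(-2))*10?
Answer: -20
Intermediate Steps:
E(H) = -1 - 3*H
(-7 + E(-2))*10 = (-7 + (-1 - 3*(-2)))*10 = (-7 + (-1 + 6))*10 = (-7 + 5)*10 = -2*10 = -20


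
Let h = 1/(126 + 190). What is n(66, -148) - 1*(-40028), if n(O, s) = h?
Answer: 12648849/316 ≈ 40028.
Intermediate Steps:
h = 1/316 ≈ 0.0031646
n(O, s) = 1/316
n(66, -148) - 1*(-40028) = 1/316 - 1*(-40028) = 1/316 + 40028 = 12648849/316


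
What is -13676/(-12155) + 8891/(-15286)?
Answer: 7767787/14292410 ≈ 0.54349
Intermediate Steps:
-13676/(-12155) + 8891/(-15286) = -13676*(-1/12155) + 8891*(-1/15286) = 1052/935 - 8891/15286 = 7767787/14292410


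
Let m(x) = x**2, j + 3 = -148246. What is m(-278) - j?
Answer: 225533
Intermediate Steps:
j = -148249 (j = -3 - 148246 = -148249)
m(-278) - j = (-278)**2 - 1*(-148249) = 77284 + 148249 = 225533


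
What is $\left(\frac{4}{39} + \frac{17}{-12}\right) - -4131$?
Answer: $\frac{644231}{156} \approx 4129.7$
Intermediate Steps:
$\left(\frac{4}{39} + \frac{17}{-12}\right) - -4131 = \left(4 \cdot \frac{1}{39} + 17 \left(- \frac{1}{12}\right)\right) + 4131 = \left(\frac{4}{39} - \frac{17}{12}\right) + 4131 = - \frac{205}{156} + 4131 = \frac{644231}{156}$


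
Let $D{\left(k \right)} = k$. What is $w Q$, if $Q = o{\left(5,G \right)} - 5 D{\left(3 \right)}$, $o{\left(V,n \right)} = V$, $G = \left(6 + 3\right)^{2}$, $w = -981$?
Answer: $9810$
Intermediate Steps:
$G = 81$ ($G = 9^{2} = 81$)
$Q = -10$ ($Q = 5 - 15 = -10$)
$w Q = \left(-981\right) \left(-10\right) = 9810$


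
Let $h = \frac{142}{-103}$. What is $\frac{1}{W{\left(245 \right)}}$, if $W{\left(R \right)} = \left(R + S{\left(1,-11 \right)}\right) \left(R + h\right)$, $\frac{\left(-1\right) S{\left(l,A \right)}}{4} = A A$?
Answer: $- \frac{103}{5997227} \approx -1.7175 \cdot 10^{-5}$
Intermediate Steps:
$S{\left(l,A \right)} = - 4 A^{2}$ ($S{\left(l,A \right)} = - 4 A A = - 4 A^{2}$)
$h = - \frac{142}{103}$ ($h = 142 \left(- \frac{1}{103}\right) = - \frac{142}{103} \approx -1.3786$)
$W{\left(R \right)} = \left(-484 + R\right) \left(- \frac{142}{103} + R\right)$ ($W{\left(R \right)} = \left(R - 4 \left(-11\right)^{2}\right) \left(R - \frac{142}{103}\right) = \left(R - 484\right) \left(- \frac{142}{103} + R\right) = \left(-484 + R\right) \left(- \frac{142}{103} + R\right)$)
$\frac{1}{W{\left(245 \right)}} = \frac{1}{\frac{68728}{103} + 245^{2} - \frac{12248530}{103}} = \frac{1}{\frac{68728}{103} + 60025 - \frac{12248530}{103}} = \frac{1}{- \frac{5997227}{103}} = - \frac{103}{5997227}$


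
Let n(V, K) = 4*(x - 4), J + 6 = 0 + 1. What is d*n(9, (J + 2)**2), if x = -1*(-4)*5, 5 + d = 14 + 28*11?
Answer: 20288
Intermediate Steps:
d = 317 (d = -5 + (14 + 28*11) = -5 + (14 + 308) = -5 + 322 = 317)
J = -5 (J = -6 + (0 + 1) = -6 + 1 = -5)
x = 20 (x = 4*5 = 20)
n(V, K) = 64 (n(V, K) = 4*(20 - 4) = 4*16 = 64)
d*n(9, (J + 2)**2) = 317*64 = 20288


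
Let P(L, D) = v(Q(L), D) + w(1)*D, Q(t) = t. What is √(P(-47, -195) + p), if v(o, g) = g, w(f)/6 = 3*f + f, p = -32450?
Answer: 5*I*√1493 ≈ 193.2*I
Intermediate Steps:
w(f) = 24*f (w(f) = 6*(3*f + f) = 6*(4*f) = 24*f)
P(L, D) = 25*D (P(L, D) = D + (24*1)*D = D + 24*D = 25*D)
√(P(-47, -195) + p) = √(25*(-195) - 32450) = √(-4875 - 32450) = √(-37325) = 5*I*√1493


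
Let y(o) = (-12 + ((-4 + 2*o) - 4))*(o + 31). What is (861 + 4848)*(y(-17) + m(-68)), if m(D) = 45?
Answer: -4059099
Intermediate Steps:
y(o) = (-20 + 2*o)*(31 + o) (y(o) = (-12 + (-8 + 2*o))*(31 + o) = (-20 + 2*o)*(31 + o))
(861 + 4848)*(y(-17) + m(-68)) = (861 + 4848)*((-620 + 2*(-17)² + 42*(-17)) + 45) = 5709*((-620 + 2*289 - 714) + 45) = 5709*((-620 + 578 - 714) + 45) = 5709*(-756 + 45) = 5709*(-711) = -4059099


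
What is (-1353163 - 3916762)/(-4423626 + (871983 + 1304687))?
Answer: 5269925/2246956 ≈ 2.3454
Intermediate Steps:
(-1353163 - 3916762)/(-4423626 + (871983 + 1304687)) = -5269925/(-4423626 + 2176670) = -5269925/(-2246956) = -5269925*(-1/2246956) = 5269925/2246956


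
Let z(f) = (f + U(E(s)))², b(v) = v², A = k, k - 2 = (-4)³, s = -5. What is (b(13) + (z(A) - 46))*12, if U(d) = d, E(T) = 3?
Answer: 43248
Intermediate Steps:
k = -62 (k = 2 + (-4)³ = 2 - 64 = -62)
A = -62
z(f) = (3 + f)² (z(f) = (f + 3)² = (3 + f)²)
(b(13) + (z(A) - 46))*12 = (13² + ((3 - 62)² - 46))*12 = (169 + ((-59)² - 46))*12 = (169 + (3481 - 46))*12 = (169 + 3435)*12 = 3604*12 = 43248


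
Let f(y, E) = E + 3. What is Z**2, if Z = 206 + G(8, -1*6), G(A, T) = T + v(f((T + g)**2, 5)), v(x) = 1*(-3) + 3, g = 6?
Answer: 40000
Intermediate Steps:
f(y, E) = 3 + E
v(x) = 0 (v(x) = -3 + 3 = 0)
G(A, T) = T (G(A, T) = T + 0 = T)
Z = 200 (Z = 206 - 1*6 = 206 - 6 = 200)
Z**2 = 200**2 = 40000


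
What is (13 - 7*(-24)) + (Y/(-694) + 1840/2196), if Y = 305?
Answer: 69113881/381006 ≈ 181.40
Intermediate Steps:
(13 - 7*(-24)) + (Y/(-694) + 1840/2196) = (13 - 7*(-24)) + (305/(-694) + 1840/2196) = (13 + 168) + (305*(-1/694) + 1840*(1/2196)) = 181 + (-305/694 + 460/549) = 181 + 151795/381006 = 69113881/381006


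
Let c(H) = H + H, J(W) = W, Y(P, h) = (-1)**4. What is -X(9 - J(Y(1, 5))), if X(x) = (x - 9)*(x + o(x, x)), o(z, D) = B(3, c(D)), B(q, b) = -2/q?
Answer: 22/3 ≈ 7.3333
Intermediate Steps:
Y(P, h) = 1
c(H) = 2*H
o(z, D) = -2/3
X(x) = (-9 + x)*(-2/3 + x) (X(x) = (x - 9)*(x - 2/3) = (-9 + x)*(-2/3 + x))
-X(9 - J(Y(1, 5))) = -(6 + (9 - 1*1)**2 - 29*(9 - 1*1)/3) = -(6 + (9 - 1)**2 - 29*(9 - 1)/3) = -(6 + 8**2 - 29/3*8) = -(6 + 64 - 232/3) = -1*(-22/3) = 22/3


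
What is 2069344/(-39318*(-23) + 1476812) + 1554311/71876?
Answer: 1924873251765/85572906188 ≈ 22.494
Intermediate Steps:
2069344/(-39318*(-23) + 1476812) + 1554311/71876 = 2069344/(904314 + 1476812) + 1554311*(1/71876) = 2069344/2381126 + 1554311/71876 = 2069344*(1/2381126) + 1554311/71876 = 1034672/1190563 + 1554311/71876 = 1924873251765/85572906188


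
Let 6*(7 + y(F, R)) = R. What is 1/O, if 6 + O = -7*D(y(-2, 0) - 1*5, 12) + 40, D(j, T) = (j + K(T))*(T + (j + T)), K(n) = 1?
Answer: 1/958 ≈ 0.0010438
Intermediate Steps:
y(F, R) = -7 + R/6
D(j, T) = (1 + j)*(j + 2*T) (D(j, T) = (j + 1)*(T + (j + T)) = (1 + j)*(T + (T + j)) = (1 + j)*(j + 2*T))
O = 958 (O = -6 + (-7*(((-7 + (⅙)*0) - 1*5) + ((-7 + (⅙)*0) - 1*5)² + 2*12 + 2*12*((-7 + (⅙)*0) - 1*5)) + 40) = -6 + (-7*(((-7 + 0) - 5) + ((-7 + 0) - 5)² + 24 + 2*12*((-7 + 0) - 5)) + 40) = -6 + (-7*((-7 - 5) + (-7 - 5)² + 24 + 2*12*(-7 - 5)) + 40) = -6 + (-7*(-12 + (-12)² + 24 + 2*12*(-12)) + 40) = -6 + (-7*(-12 + 144 + 24 - 288) + 40) = -6 + (-7*(-132) + 40) = -6 + (924 + 40) = -6 + 964 = 958)
1/O = 1/958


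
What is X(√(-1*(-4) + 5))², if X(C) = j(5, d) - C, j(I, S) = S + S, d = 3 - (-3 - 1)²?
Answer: 841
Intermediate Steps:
d = -13 (d = 3 - 1*(-4)² = 3 - 1*16 = 3 - 16 = -13)
j(I, S) = 2*S
X(C) = -26 - C (X(C) = 2*(-13) - C = -26 - C)
X(√(-1*(-4) + 5))² = (-26 - √(-1*(-4) + 5))² = (-26 - √(4 + 5))² = (-26 - √9)² = (-26 - 1*3)² = (-26 - 3)² = (-29)² = 841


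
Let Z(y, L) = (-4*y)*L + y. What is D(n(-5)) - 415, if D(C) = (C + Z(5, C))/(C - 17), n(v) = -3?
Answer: -4181/10 ≈ -418.10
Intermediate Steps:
Z(y, L) = y - 4*L*y (Z(y, L) = -4*L*y + y = y - 4*L*y)
D(C) = (5 - 19*C)/(-17 + C) (D(C) = (C + 5*(1 - 4*C))/(C - 17) = (C + (5 - 20*C))/(-17 + C) = (5 - 19*C)/(-17 + C))
D(n(-5)) - 415 = (5 - 19*(-3))/(-17 - 3) - 415 = (5 + 57)/(-20) - 415 = -1/20*62 - 415 = -31/10 - 415 = -4181/10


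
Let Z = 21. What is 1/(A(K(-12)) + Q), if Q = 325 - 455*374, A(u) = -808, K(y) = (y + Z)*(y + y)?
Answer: -1/170653 ≈ -5.8598e-6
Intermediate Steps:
K(y) = 2*y*(21 + y) (K(y) = (y + 21)*(y + y) = (21 + y)*(2*y) = 2*y*(21 + y))
Q = -169845 (Q = 325 - 170170 = -169845)
1/(A(K(-12)) + Q) = 1/(-808 - 169845) = 1/(-170653) = -1/170653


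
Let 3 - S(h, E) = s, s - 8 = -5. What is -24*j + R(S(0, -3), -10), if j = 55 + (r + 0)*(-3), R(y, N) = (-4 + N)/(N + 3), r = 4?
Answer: -1030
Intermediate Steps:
s = 3 (s = 8 - 5 = 3)
S(h, E) = 0 (S(h, E) = 3 - 1*3 = 3 - 3 = 0)
R(y, N) = (-4 + N)/(3 + N)
j = 43 (j = 55 + (4 + 0)*(-3) = 55 + 4*(-3) = 55 - 12 = 43)
-24*j + R(S(0, -3), -10) = -24*43 + (-4 - 10)/(3 - 10) = -1032 - 14/(-7) = -1032 - ⅐*(-14) = -1032 + 2 = -1030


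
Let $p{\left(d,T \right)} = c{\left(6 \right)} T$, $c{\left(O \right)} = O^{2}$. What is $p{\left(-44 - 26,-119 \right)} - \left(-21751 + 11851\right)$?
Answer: $5616$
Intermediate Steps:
$p{\left(d,T \right)} = 36 T$ ($p{\left(d,T \right)} = 6^{2} T = 36 T$)
$p{\left(-44 - 26,-119 \right)} - \left(-21751 + 11851\right) = 36 \left(-119\right) - \left(-21751 + 11851\right) = -4284 - -9900 = -4284 + 9900 = 5616$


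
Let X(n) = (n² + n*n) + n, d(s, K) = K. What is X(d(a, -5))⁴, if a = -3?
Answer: 4100625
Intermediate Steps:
X(n) = n + 2*n² (X(n) = (n² + n²) + n = 2*n² + n = n + 2*n²)
X(d(a, -5))⁴ = (-5*(1 + 2*(-5)))⁴ = (-5*(1 - 10))⁴ = (-5*(-9))⁴ = 45⁴ = 4100625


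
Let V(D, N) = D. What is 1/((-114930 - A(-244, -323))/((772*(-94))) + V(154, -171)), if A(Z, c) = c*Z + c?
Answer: 72568/11368891 ≈ 0.0063830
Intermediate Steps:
A(Z, c) = c + Z*c (A(Z, c) = Z*c + c = c + Z*c)
1/((-114930 - A(-244, -323))/((772*(-94))) + V(154, -171)) = 1/((-114930 - (-323)*(1 - 244))/((772*(-94))) + 154) = 1/((-114930 - (-323)*(-243))/(-72568) + 154) = 1/((-114930 - 1*78489)*(-1/72568) + 154) = 1/((-114930 - 78489)*(-1/72568) + 154) = 1/(-193419*(-1/72568) + 154) = 1/(193419/72568 + 154) = 1/(11368891/72568) = 72568/11368891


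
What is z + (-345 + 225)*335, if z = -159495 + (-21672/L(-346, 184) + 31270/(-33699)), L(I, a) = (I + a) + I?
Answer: -854470659343/4279773 ≈ -1.9965e+5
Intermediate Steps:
L(I, a) = a + 2*I
z = -682423784743/4279773 (z = -159495 + (-21672/(184 + 2*(-346)) + 31270/(-33699)) = -159495 + (-21672/(184 - 692) + 31270*(-1/33699)) = -159495 + (-21672/(-508) - 31270/33699) = -159495 + (-21672*(-1/508) - 31270/33699) = -159495 + (5418/127 - 31270/33699) = -159495 + 178609892/4279773 = -682423784743/4279773 ≈ -1.5945e+5)
z + (-345 + 225)*335 = -682423784743/4279773 + (-345 + 225)*335 = -682423784743/4279773 - 120*335 = -682423784743/4279773 - 40200 = -854470659343/4279773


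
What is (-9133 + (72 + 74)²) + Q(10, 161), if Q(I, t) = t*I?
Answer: 13793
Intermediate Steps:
Q(I, t) = I*t
(-9133 + (72 + 74)²) + Q(10, 161) = (-9133 + (72 + 74)²) + 10*161 = (-9133 + 146²) + 1610 = (-9133 + 21316) + 1610 = 12183 + 1610 = 13793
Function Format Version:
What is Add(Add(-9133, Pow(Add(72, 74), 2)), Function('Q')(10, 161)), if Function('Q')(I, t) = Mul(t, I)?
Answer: 13793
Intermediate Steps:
Function('Q')(I, t) = Mul(I, t)
Add(Add(-9133, Pow(Add(72, 74), 2)), Function('Q')(10, 161)) = Add(Add(-9133, Pow(Add(72, 74), 2)), Mul(10, 161)) = Add(Add(-9133, Pow(146, 2)), 1610) = Add(Add(-9133, 21316), 1610) = Add(12183, 1610) = 13793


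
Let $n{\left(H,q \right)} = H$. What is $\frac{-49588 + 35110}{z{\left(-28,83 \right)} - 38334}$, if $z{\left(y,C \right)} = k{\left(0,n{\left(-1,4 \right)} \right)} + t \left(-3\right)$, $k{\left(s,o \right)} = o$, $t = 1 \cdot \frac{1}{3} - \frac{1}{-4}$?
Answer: $\frac{57912}{153347} \approx 0.37765$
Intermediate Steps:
$t = \frac{7}{12}$ ($t = 1 \cdot \frac{1}{3} - - \frac{1}{4} = \frac{1}{3} + \frac{1}{4} = \frac{7}{12} \approx 0.58333$)
$z{\left(y,C \right)} = - \frac{11}{4}$ ($z{\left(y,C \right)} = -1 + \frac{7}{12} \left(-3\right) = -1 - \frac{7}{4} = - \frac{11}{4}$)
$\frac{-49588 + 35110}{z{\left(-28,83 \right)} - 38334} = \frac{-49588 + 35110}{- \frac{11}{4} - 38334} = - \frac{14478}{- \frac{153347}{4}} = \left(-14478\right) \left(- \frac{4}{153347}\right) = \frac{57912}{153347}$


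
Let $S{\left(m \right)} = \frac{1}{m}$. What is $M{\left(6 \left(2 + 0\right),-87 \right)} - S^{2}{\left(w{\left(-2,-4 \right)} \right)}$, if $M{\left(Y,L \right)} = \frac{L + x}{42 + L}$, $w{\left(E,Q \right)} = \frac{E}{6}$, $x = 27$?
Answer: $- \frac{23}{3} \approx -7.6667$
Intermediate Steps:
$w{\left(E,Q \right)} = \frac{E}{6}$ ($w{\left(E,Q \right)} = E \frac{1}{6} = \frac{E}{6}$)
$M{\left(Y,L \right)} = \frac{27 + L}{42 + L}$ ($M{\left(Y,L \right)} = \frac{L + 27}{42 + L} = \frac{27 + L}{42 + L}$)
$M{\left(6 \left(2 + 0\right),-87 \right)} - S^{2}{\left(w{\left(-2,-4 \right)} \right)} = \frac{27 - 87}{42 - 87} - \left(\frac{1}{\frac{1}{6} \left(-2\right)}\right)^{2} = \frac{1}{-45} \left(-60\right) - \left(\frac{1}{- \frac{1}{3}}\right)^{2} = \left(- \frac{1}{45}\right) \left(-60\right) - \left(-3\right)^{2} = \frac{4}{3} - 9 = - \frac{23}{3}$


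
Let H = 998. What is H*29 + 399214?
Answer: 428156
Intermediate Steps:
H*29 + 399214 = 998*29 + 399214 = 28942 + 399214 = 428156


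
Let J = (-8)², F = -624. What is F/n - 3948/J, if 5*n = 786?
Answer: -137617/2096 ≈ -65.657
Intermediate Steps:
n = 786/5 (n = (⅕)*786 = 786/5 ≈ 157.20)
J = 64
F/n - 3948/J = -624/786/5 - 3948/64 = -624*5/786 - 3948*1/64 = -520/131 - 987/16 = -137617/2096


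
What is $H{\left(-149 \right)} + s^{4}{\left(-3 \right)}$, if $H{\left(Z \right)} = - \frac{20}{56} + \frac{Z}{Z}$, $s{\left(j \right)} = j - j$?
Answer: $\frac{9}{14} \approx 0.64286$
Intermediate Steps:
$s{\left(j \right)} = 0$
$H{\left(Z \right)} = \frac{9}{14}$ ($H{\left(Z \right)} = \left(-20\right) \frac{1}{56} + 1 = - \frac{5}{14} + 1 = \frac{9}{14}$)
$H{\left(-149 \right)} + s^{4}{\left(-3 \right)} = \frac{9}{14} + 0^{4} = \frac{9}{14} + 0 = \frac{9}{14}$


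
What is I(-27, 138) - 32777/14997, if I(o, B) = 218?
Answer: 3236569/14997 ≈ 215.81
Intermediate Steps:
I(-27, 138) - 32777/14997 = 218 - 32777/14997 = 3236569/14997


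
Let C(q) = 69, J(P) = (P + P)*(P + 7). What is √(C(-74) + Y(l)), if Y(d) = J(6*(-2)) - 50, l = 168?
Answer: √139 ≈ 11.790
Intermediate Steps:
J(P) = 2*P*(7 + P) (J(P) = (2*P)*(7 + P) = 2*P*(7 + P))
Y(d) = 70 (Y(d) = 2*(6*(-2))*(7 + 6*(-2)) - 50 = 2*(-12)*(7 - 12) - 50 = 2*(-12)*(-5) - 50 = 120 - 50 = 70)
√(C(-74) + Y(l)) = √(69 + 70) = √139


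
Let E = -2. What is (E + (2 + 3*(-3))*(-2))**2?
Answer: 144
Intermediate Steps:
(E + (2 + 3*(-3))*(-2))**2 = (-2 + (2 + 3*(-3))*(-2))**2 = (-2 + (2 - 9)*(-2))**2 = (-2 - 7*(-2))**2 = (-2 + 14)**2 = 12**2 = 144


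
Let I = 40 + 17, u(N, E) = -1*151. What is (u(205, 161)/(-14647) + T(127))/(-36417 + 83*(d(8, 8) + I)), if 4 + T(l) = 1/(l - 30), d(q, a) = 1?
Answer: 386/3065491 ≈ 0.00012592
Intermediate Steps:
u(N, E) = -151
I = 57
T(l) = -4 + 1/(-30 + l) (T(l) = -4 + 1/(l - 30) = -4 + 1/(-30 + l))
(u(205, 161)/(-14647) + T(127))/(-36417 + 83*(d(8, 8) + I)) = (-151/(-14647) + (121 - 4*127)/(-30 + 127))/(-36417 + 83*(1 + 57)) = (-151*(-1/14647) + (121 - 508)/97)/(-36417 + 83*58) = (1/97 + (1/97)*(-387))/(-36417 + 4814) = (1/97 - 387/97)/(-31603) = -386/97*(-1/31603) = 386/3065491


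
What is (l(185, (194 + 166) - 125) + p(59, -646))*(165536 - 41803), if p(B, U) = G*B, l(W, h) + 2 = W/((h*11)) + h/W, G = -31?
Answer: -4330596969223/19129 ≈ -2.2639e+8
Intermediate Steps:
l(W, h) = -2 + h/W + W/(11*h) (l(W, h) = -2 + (W/((h*11)) + h/W) = -2 + (W/((11*h)) + h/W) = -2 + (W*(1/(11*h)) + h/W) = -2 + (W/(11*h) + h/W) = -2 + (h/W + W/(11*h)) = -2 + h/W + W/(11*h))
p(B, U) = -31*B
(l(185, (194 + 166) - 125) + p(59, -646))*(165536 - 41803) = ((-2 + ((194 + 166) - 125)/185 + (1/11)*185/((194 + 166) - 125)) - 31*59)*(165536 - 41803) = ((-2 + (360 - 125)*(1/185) + (1/11)*185/(360 - 125)) - 1829)*123733 = ((-2 + 235*(1/185) + (1/11)*185/235) - 1829)*123733 = ((-2 + 47/37 + (1/11)*185*(1/235)) - 1829)*123733 = ((-2 + 47/37 + 37/517) - 1829)*123733 = (-12590/19129 - 1829)*123733 = -34999531/19129*123733 = -4330596969223/19129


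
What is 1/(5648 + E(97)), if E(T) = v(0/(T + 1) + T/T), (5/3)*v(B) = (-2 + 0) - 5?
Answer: 5/28219 ≈ 0.00017719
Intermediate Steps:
v(B) = -21/5 (v(B) = 3*((-2 + 0) - 5)/5 = 3*(-2 - 5)/5 = (⅗)*(-7) = -21/5)
E(T) = -21/5
1/(5648 + E(97)) = 1/(5648 - 21/5) = 1/(28219/5) = 5/28219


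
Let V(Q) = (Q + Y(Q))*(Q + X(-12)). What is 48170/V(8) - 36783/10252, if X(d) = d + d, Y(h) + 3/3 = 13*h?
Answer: -69895681/2275944 ≈ -30.711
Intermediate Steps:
Y(h) = -1 + 13*h
X(d) = 2*d
V(Q) = (-1 + 14*Q)*(-24 + Q) (V(Q) = (Q + (-1 + 13*Q))*(Q + 2*(-12)) = (-1 + 14*Q)*(Q - 24) = (-1 + 14*Q)*(-24 + Q))
48170/V(8) - 36783/10252 = 48170/(24 - 337*8 + 14*8**2) - 36783/10252 = 48170/(24 - 2696 + 14*64) - 36783*1/10252 = 48170/(24 - 2696 + 896) - 36783/10252 = 48170/(-1776) - 36783/10252 = 48170*(-1/1776) - 36783/10252 = -24085/888 - 36783/10252 = -69895681/2275944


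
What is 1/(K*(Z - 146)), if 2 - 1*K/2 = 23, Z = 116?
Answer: 1/1260 ≈ 0.00079365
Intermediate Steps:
K = -42 (K = 4 - 2*23 = 4 - 46 = -42)
1/(K*(Z - 146)) = 1/(-42*(116 - 146)) = 1/(-42*(-30)) = 1/1260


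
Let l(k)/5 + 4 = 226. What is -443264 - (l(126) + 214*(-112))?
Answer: -420406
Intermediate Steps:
l(k) = 1110 (l(k) = -20 + 5*226 = -20 + 1130 = 1110)
-443264 - (l(126) + 214*(-112)) = -443264 - (1110 + 214*(-112)) = -443264 - (1110 - 23968) = -443264 - 1*(-22858) = -443264 + 22858 = -420406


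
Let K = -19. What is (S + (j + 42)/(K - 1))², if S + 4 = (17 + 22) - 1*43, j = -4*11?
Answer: 6241/100 ≈ 62.410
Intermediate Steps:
j = -44
S = -8 (S = -4 + ((17 + 22) - 1*43) = -4 + (39 - 43) = -4 - 4 = -8)
(S + (j + 42)/(K - 1))² = (-8 + (-44 + 42)/(-19 - 1))² = (-8 - 2/(-20))² = (-8 - 2*(-1/20))² = (-8 + ⅒)² = (-79/10)² = 6241/100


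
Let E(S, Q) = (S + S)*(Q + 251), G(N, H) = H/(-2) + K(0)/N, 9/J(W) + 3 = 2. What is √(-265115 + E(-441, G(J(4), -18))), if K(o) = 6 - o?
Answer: I*√493847 ≈ 702.74*I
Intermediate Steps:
J(W) = -9 (J(W) = 9/(-3 + 2) = 9/(-1) = 9*(-1) = -9)
G(N, H) = 6/N - H/2 (G(N, H) = H/(-2) + (6 - 1*0)/N = H*(-½) + (6 + 0)/N = -H/2 + 6/N = 6/N - H/2)
E(S, Q) = 2*S*(251 + Q) (E(S, Q) = (2*S)*(251 + Q) = 2*S*(251 + Q))
√(-265115 + E(-441, G(J(4), -18))) = √(-265115 + 2*(-441)*(251 + (6/(-9) - ½*(-18)))) = √(-265115 + 2*(-441)*(251 + (6*(-⅑) + 9))) = √(-265115 + 2*(-441)*(251 + (-⅔ + 9))) = √(-265115 + 2*(-441)*(251 + 25/3)) = √(-265115 + 2*(-441)*(778/3)) = √(-265115 - 228732) = √(-493847) = I*√493847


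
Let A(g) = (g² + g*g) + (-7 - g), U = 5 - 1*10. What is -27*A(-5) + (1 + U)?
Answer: -1300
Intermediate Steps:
U = -5 (U = 5 - 10 = -5)
A(g) = -7 - g + 2*g² (A(g) = (g² + g²) + (-7 - g) = 2*g² + (-7 - g) = -7 - g + 2*g²)
-27*A(-5) + (1 + U) = -27*(-7 - 1*(-5) + 2*(-5)²) + (1 - 5) = -27*(-7 + 5 + 2*25) - 4 = -27*(-7 + 5 + 50) - 4 = -27*48 - 4 = -1296 - 4 = -1300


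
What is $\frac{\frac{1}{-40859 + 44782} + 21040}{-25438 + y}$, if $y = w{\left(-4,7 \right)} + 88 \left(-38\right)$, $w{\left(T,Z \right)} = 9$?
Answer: $- \frac{27513307}{37625493} \approx -0.73124$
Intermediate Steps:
$y = -3335$ ($y = 9 + 88 \left(-38\right) = 9 - 3344 = -3335$)
$\frac{\frac{1}{-40859 + 44782} + 21040}{-25438 + y} = \frac{\frac{1}{-40859 + 44782} + 21040}{-25438 - 3335} = \frac{\frac{1}{3923} + 21040}{-28773} = \left(\frac{1}{3923} + 21040\right) \left(- \frac{1}{28773}\right) = \frac{82539921}{3923} \left(- \frac{1}{28773}\right) = - \frac{27513307}{37625493}$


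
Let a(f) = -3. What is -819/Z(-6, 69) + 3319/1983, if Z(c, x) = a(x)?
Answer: 544678/1983 ≈ 274.67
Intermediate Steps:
Z(c, x) = -3
-819/Z(-6, 69) + 3319/1983 = -819/(-3) + 3319/1983 = -819*(-⅓) + 3319*(1/1983) = 273 + 3319/1983 = 544678/1983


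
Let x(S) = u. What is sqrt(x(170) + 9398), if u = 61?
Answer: 3*sqrt(1051) ≈ 97.257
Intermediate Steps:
x(S) = 61
sqrt(x(170) + 9398) = sqrt(61 + 9398) = sqrt(9459) = 3*sqrt(1051)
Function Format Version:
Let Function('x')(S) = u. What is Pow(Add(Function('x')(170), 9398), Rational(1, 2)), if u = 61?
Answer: Mul(3, Pow(1051, Rational(1, 2))) ≈ 97.257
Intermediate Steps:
Function('x')(S) = 61
Pow(Add(Function('x')(170), 9398), Rational(1, 2)) = Pow(Add(61, 9398), Rational(1, 2)) = Pow(9459, Rational(1, 2)) = Mul(3, Pow(1051, Rational(1, 2)))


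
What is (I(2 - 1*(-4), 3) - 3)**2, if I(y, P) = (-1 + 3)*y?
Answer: 81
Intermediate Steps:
I(y, P) = 2*y
(I(2 - 1*(-4), 3) - 3)**2 = (2*(2 - 1*(-4)) - 3)**2 = (2*(2 + 4) - 3)**2 = (2*6 - 3)**2 = (12 - 3)**2 = 9**2 = 81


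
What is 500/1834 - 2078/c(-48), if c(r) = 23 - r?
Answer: -1887776/65107 ≈ -28.995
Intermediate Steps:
500/1834 - 2078/c(-48) = 500/1834 - 2078/(23 - 1*(-48)) = 500*(1/1834) - 2078/(23 + 48) = 250/917 - 2078/71 = -1887776/65107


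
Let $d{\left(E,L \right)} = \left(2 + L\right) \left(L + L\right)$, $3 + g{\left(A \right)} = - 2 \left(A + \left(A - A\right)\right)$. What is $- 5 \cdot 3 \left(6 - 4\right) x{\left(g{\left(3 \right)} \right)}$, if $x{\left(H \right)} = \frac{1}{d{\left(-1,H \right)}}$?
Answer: $- \frac{5}{21} \approx -0.2381$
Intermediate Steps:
$g{\left(A \right)} = -3 - 2 A$ ($g{\left(A \right)} = -3 - 2 \left(A + \left(A - A\right)\right) = -3 - 2 \left(A + 0\right) = -3 - 2 A$)
$d{\left(E,L \right)} = 2 L \left(2 + L\right)$ ($d{\left(E,L \right)} = \left(2 + L\right) 2 L = 2 L \left(2 + L\right)$)
$x{\left(H \right)} = \frac{1}{2 H \left(2 + H\right)}$
$- 5 \cdot 3 \left(6 - 4\right) x{\left(g{\left(3 \right)} \right)} = - 5 \cdot 3 \left(6 - 4\right) \frac{1}{2 \left(-3 - 6\right) \left(2 - 9\right)} = - 5 \cdot 3 \cdot 2 \frac{1}{2 \left(-3 - 6\right) \left(2 - 9\right)} = \left(-5\right) 6 \frac{1}{2 \left(-9\right) \left(2 - 9\right)} = - 30 \cdot \frac{1}{2} \left(- \frac{1}{9}\right) \frac{1}{-7} = - 30 \cdot \frac{1}{2} \left(- \frac{1}{9}\right) \left(- \frac{1}{7}\right) = \left(-30\right) \frac{1}{126} = - \frac{5}{21}$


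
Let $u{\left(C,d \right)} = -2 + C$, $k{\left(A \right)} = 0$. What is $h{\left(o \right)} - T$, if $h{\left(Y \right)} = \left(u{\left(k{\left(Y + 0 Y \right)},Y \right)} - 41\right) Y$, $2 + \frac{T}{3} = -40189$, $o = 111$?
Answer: $115800$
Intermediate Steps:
$T = -120573$ ($T = -6 + 3 \left(-40189\right) = -6 - 120567 = -120573$)
$h{\left(Y \right)} = - 43 Y$ ($h{\left(Y \right)} = \left(\left(-2 + 0\right) - 41\right) Y = \left(-2 - 41\right) Y = - 43 Y$)
$h{\left(o \right)} - T = \left(-43\right) 111 - -120573 = -4773 + 120573 = 115800$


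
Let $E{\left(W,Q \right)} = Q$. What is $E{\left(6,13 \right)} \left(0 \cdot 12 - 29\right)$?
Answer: $-377$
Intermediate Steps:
$E{\left(6,13 \right)} \left(0 \cdot 12 - 29\right) = 13 \left(0 \cdot 12 - 29\right) = 13 \left(0 - 29\right) = 13 \left(-29\right) = -377$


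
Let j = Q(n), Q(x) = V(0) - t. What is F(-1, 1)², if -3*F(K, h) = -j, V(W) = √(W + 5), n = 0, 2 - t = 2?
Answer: 5/9 ≈ 0.55556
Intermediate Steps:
t = 0 (t = 2 - 1*2 = 2 - 2 = 0)
V(W) = √(5 + W)
Q(x) = √5 (Q(x) = √(5 + 0) - 1*0 = √5 + 0 = √5)
j = √5 ≈ 2.2361
F(K, h) = √5/3 (F(K, h) = -(-1)*√5/3 = √5/3)
F(-1, 1)² = (√5/3)² = 5/9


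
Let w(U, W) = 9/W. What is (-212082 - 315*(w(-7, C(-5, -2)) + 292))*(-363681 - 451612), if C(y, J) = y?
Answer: 247437349035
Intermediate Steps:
(-212082 - 315*(w(-7, C(-5, -2)) + 292))*(-363681 - 451612) = (-212082 - 315*(9/(-5) + 292))*(-363681 - 451612) = (-212082 - 315*(9*(-⅕) + 292))*(-815293) = (-212082 - 315*(-9/5 + 292))*(-815293) = (-212082 - 315*1451/5)*(-815293) = (-212082 - 91413)*(-815293) = -303495*(-815293) = 247437349035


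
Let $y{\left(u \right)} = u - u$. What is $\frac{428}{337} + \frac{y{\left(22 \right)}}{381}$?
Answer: $\frac{428}{337} \approx 1.27$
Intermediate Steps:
$y{\left(u \right)} = 0$
$\frac{428}{337} + \frac{y{\left(22 \right)}}{381} = \frac{428}{337} + \frac{0}{381} = 428 \cdot \frac{1}{337} + 0 \cdot \frac{1}{381} = \frac{428}{337} + 0 = \frac{428}{337}$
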